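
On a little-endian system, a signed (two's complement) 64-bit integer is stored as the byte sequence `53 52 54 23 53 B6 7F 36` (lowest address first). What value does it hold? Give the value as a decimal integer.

3927057868281631315

Little-endian: lowest address holds the least-significant byte.
Reassemble most-significant byte first: 36 7F B6 53 23 54 52 53 → 0x367FB65323545253.
0x367FB65323545253 = 3927057868281631315.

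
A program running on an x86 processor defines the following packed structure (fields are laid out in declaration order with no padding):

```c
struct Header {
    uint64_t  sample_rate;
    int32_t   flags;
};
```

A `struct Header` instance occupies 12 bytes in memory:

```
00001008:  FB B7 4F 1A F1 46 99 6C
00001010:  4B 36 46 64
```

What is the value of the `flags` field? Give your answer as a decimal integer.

1682323019

`flags` follows `sample_rate` (8 bytes), so it starts at byte offset 8 and occupies 4 bytes.
Bytes at offsets 8..11: 4B 36 46 64.
In little-endian order the low byte comes first in memory.
Reassemble most-significant byte first: 64 46 36 4B → 0x6446364B.
0x6446364B = 1682323019.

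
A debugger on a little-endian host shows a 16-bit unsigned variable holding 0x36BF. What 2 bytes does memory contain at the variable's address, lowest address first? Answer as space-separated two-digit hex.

Split into bytes (most-significant first): 36 BF.
In little-endian order the low byte comes first in memory.
So at ascending addresses the bytes are BF 36.

BF 36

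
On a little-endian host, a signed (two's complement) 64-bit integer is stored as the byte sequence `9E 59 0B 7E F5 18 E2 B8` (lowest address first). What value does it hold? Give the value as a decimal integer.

Little-endian: lowest address holds the least-significant byte.
Reassemble most-significant byte first: B8 E2 18 F5 7E 0B 59 9E → 0xB8E218F57E0B599E.
Top bit is set, so as a signed 64-bit value this is 0xB8E218F57E0B599E − 2^64 = -5124505983333475938.

-5124505983333475938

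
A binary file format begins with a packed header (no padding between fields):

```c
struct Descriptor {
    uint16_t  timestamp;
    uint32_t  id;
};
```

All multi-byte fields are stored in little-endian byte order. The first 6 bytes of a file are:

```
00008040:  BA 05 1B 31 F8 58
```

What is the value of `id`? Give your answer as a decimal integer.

1492660507

`id` follows `timestamp` (2 bytes), so it starts at byte offset 2 and occupies 4 bytes.
Bytes at offsets 2..5: 1B 31 F8 58.
Little-endian: lowest address holds the least-significant byte.
Reassemble most-significant byte first: 58 F8 31 1B → 0x58F8311B.
0x58F8311B = 1492660507.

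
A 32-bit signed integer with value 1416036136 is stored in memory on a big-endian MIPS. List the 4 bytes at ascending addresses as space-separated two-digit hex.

54 66 FF 28

1416036136 in hexadecimal, padded to 32 bits, is 0x5466FF28.
Split into bytes (most-significant first): 54 66 FF 28.
In big-endian order the high byte comes first in memory.
So the memory order matches the most-significant-first order: 54 66 FF 28.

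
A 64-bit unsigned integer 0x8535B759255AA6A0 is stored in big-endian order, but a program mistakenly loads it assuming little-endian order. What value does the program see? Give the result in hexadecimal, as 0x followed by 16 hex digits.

0xA0A65A2559B73585

Stored big-endian, the bytes at ascending addresses are 85 35 B7 59 25 5A A6 A0.
Read back as little-endian, the first byte is least significant, giving 0xA0A65A2559B73585.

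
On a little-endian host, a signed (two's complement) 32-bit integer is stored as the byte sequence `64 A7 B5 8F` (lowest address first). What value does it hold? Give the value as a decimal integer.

-1883920540

Little-endian stores the least-significant byte at the lowest address.
Reassemble most-significant byte first: 8F B5 A7 64 → 0x8FB5A764.
Top bit is set, so as a signed 32-bit value this is 0x8FB5A764 − 2^32 = -1883920540.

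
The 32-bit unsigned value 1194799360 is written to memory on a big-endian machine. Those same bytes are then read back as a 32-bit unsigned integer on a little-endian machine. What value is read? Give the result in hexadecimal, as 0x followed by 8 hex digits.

1194799360 in 32-bit hexadecimal is 0x47373100.
Stored big-endian, the bytes at ascending addresses are 47 37 31 00.
Read back as little-endian, the first byte is least significant, giving 0x00313747.

0x00313747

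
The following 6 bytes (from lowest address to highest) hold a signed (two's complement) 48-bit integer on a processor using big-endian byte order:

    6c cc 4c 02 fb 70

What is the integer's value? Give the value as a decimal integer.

119624704392048

In big-endian order the high byte comes first in memory.
The bytes are already most-significant first: 0x6CCC4C02FB70.
0x6CCC4C02FB70 = 119624704392048.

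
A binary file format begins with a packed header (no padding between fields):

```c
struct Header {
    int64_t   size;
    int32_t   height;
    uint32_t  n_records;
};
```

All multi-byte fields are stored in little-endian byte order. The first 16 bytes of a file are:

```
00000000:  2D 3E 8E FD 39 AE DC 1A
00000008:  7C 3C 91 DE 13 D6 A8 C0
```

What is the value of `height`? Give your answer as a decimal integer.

-560907140

`height` follows `size` (8 bytes), so it starts at byte offset 8 and occupies 4 bytes.
Bytes at offsets 8..11: 7C 3C 91 DE.
Little-endian: lowest address holds the least-significant byte.
Reassemble most-significant byte first: DE 91 3C 7C → 0xDE913C7C.
Top bit is set, so as a signed 32-bit value this is 0xDE913C7C − 2^32 = -560907140.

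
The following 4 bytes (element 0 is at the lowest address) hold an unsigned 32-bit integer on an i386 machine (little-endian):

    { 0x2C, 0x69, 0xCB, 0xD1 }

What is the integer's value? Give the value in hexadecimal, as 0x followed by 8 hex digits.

Little-endian: lowest address holds the least-significant byte.
Reassemble most-significant byte first: D1 CB 69 2C → 0xD1CB692C.

0xD1CB692C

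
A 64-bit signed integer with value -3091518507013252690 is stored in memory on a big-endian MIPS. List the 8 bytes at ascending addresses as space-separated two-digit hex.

Two's complement of -3091518507013252690 in 64 bits: 3091518507013252690 = 0x2AE747B3DB122652; invert → 0xD518B84C24EDD9AD; add 1 → 0xD518B84C24EDD9AE.
Split into bytes (most-significant first): D5 18 B8 4C 24 ED D9 AE.
Big-endian stores the most-significant byte at the lowest address.
So the memory order matches the most-significant-first order: D5 18 B8 4C 24 ED D9 AE.

D5 18 B8 4C 24 ED D9 AE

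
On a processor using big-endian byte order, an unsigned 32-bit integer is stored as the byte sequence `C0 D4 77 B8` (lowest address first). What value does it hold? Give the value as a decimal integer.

Big-endian stores the most-significant byte at the lowest address.
The bytes are already most-significant first: 0xC0D477B8.
0xC0D477B8 = 3235149752.

3235149752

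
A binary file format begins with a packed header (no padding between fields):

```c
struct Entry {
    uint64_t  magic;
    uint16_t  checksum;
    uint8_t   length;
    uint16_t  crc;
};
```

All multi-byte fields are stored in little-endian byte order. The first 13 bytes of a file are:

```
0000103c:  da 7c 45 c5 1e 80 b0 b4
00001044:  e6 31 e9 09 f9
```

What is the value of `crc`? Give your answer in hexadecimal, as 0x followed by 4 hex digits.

0xF909

`crc` follows `magic` (8 B), `checksum` (2 B), `length` (1 B), so it starts at offset 8 + 2 + 1 = 11 and occupies 2 bytes.
Bytes at offsets 11..12: 09 F9.
In little-endian order the low byte comes first in memory.
Reassemble most-significant byte first: F9 09 → 0xF909.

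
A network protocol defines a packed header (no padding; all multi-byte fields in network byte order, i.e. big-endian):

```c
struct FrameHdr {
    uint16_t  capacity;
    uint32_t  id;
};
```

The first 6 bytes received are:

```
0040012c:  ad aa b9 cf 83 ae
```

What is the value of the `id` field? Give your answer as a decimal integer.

`id` follows `capacity` (2 bytes), so it starts at byte offset 2 and occupies 4 bytes.
Bytes at offsets 2..5: B9 CF 83 AE.
Big-endian stores the most-significant byte at the lowest address.
The bytes are already most-significant first: 0xB9CF83AE.
0xB9CF83AE = 3117384622.

3117384622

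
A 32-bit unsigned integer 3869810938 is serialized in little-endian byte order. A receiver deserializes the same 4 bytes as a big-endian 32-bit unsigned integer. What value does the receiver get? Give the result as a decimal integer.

3869810938 in 32-bit hexadecimal is 0xE6A8A0FA.
Stored little-endian, the bytes at ascending addresses are FA A0 A8 E6.
Read back as big-endian, the last byte is least significant, giving 0xFAA0A8E6.
0xFAA0A8E6 = 4204832998.

4204832998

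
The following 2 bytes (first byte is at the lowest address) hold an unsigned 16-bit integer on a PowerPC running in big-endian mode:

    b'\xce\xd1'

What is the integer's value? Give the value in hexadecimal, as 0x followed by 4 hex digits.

In big-endian order the high byte comes first in memory.
The bytes are already most-significant first: 0xCED1.

0xCED1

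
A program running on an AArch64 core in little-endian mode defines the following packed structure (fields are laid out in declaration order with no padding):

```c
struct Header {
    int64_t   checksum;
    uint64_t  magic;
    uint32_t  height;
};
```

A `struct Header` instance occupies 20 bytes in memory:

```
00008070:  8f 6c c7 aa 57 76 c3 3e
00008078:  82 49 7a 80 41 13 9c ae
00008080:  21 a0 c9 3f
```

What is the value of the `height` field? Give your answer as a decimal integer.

1070178337

`height` follows `checksum` (8 B), `magic` (8 B), so it starts at offset 8 + 8 = 16 and occupies 4 bytes.
Bytes at offsets 16..19: 21 A0 C9 3F.
Little-endian stores the least-significant byte at the lowest address.
Reassemble most-significant byte first: 3F C9 A0 21 → 0x3FC9A021.
0x3FC9A021 = 1070178337.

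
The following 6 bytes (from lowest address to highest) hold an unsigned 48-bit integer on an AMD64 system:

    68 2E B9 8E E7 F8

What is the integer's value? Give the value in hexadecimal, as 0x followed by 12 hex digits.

0xF8E78EB92E68

In little-endian order the low byte comes first in memory.
Reassemble most-significant byte first: F8 E7 8E B9 2E 68 → 0xF8E78EB92E68.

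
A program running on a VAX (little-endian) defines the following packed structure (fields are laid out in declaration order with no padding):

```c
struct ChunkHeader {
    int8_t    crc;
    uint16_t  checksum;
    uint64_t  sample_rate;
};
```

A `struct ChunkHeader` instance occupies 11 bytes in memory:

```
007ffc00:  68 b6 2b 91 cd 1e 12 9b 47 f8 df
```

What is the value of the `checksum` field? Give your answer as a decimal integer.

`checksum` follows `crc` (1 byte), so it starts at byte offset 1 and occupies 2 bytes.
Bytes at offsets 1..2: B6 2B.
Little-endian stores the least-significant byte at the lowest address.
Reassemble most-significant byte first: 2B B6 → 0x2BB6.
0x2BB6 = 11190.

11190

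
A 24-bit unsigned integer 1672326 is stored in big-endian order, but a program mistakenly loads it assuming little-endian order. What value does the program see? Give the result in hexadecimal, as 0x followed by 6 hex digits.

0x868419

1672326 in 24-bit hexadecimal is 0x198486.
Stored big-endian, the bytes at ascending addresses are 19 84 86.
Read back as little-endian, the first byte is least significant, giving 0x868419.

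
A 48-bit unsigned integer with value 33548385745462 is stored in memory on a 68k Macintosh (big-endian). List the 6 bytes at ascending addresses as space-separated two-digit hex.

33548385745462 in hexadecimal, padded to 48 bits, is 0x1E83179D7A36.
Split into bytes (most-significant first): 1E 83 17 9D 7A 36.
In big-endian order the high byte comes first in memory.
So the memory order matches the most-significant-first order: 1E 83 17 9D 7A 36.

1E 83 17 9D 7A 36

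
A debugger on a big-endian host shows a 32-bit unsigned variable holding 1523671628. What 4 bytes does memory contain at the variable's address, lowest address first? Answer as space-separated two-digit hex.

5A D1 62 4C

1523671628 in hexadecimal, padded to 32 bits, is 0x5AD1624C.
Split into bytes (most-significant first): 5A D1 62 4C.
Big-endian: lowest address holds the most-significant byte.
So the memory order matches the most-significant-first order: 5A D1 62 4C.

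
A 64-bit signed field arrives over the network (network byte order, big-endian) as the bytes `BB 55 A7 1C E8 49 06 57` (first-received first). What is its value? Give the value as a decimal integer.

-4947864872998599081

Big-endian: lowest address holds the most-significant byte.
The bytes are already most-significant first: 0xBB55A71CE8490657.
Top bit is set, so as a signed 64-bit value this is 0xBB55A71CE8490657 − 2^64 = -4947864872998599081.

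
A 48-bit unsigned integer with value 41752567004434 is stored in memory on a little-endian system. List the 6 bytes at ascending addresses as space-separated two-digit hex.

12 BD EC 46 F9 25

41752567004434 in hexadecimal, padded to 48 bits, is 0x25F946ECBD12.
Split into bytes (most-significant first): 25 F9 46 EC BD 12.
In little-endian order the low byte comes first in memory.
So at ascending addresses the bytes are 12 BD EC 46 F9 25.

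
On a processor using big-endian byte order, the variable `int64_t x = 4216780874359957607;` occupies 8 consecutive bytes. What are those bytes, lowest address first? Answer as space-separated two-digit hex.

4216780874359957607 in hexadecimal, padded to 64 bits, is 0x3A8503DD1FE2E867.
Split into bytes (most-significant first): 3A 85 03 DD 1F E2 E8 67.
In big-endian order the high byte comes first in memory.
So the memory order matches the most-significant-first order: 3A 85 03 DD 1F E2 E8 67.

3A 85 03 DD 1F E2 E8 67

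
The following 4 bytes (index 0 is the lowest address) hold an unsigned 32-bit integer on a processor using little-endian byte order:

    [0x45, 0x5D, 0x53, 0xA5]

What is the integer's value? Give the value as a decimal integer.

2773704005

Little-endian stores the least-significant byte at the lowest address.
Reassemble most-significant byte first: A5 53 5D 45 → 0xA5535D45.
0xA5535D45 = 2773704005.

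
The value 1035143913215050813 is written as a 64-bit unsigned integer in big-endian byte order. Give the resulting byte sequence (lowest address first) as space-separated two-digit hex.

1035143913215050813 in hexadecimal, padded to 64 bits, is 0x0E5D91E79697443D.
Split into bytes (most-significant first): 0E 5D 91 E7 96 97 44 3D.
Big-endian stores the most-significant byte at the lowest address.
So the memory order matches the most-significant-first order: 0E 5D 91 E7 96 97 44 3D.

0E 5D 91 E7 96 97 44 3D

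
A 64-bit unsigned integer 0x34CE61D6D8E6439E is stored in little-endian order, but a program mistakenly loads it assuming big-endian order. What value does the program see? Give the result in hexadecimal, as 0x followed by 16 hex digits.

0x9E43E6D8D661CE34

Stored little-endian, the bytes at ascending addresses are 9E 43 E6 D8 D6 61 CE 34.
Read back as big-endian, the last byte is least significant, giving 0x9E43E6D8D661CE34.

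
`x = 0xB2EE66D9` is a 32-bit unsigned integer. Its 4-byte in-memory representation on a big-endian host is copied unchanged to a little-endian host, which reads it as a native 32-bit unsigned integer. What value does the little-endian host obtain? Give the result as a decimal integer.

Stored big-endian, the bytes at ascending addresses are B2 EE 66 D9.
Read back as little-endian, the first byte is least significant, giving 0xD966EEB2.
0xD966EEB2 = 3647401650.

3647401650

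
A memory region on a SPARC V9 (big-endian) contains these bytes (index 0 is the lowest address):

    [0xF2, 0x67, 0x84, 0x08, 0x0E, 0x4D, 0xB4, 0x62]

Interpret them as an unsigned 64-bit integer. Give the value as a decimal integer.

17467074849914336354

Big-endian stores the most-significant byte at the lowest address.
The bytes are already most-significant first: 0xF26784080E4DB462.
0xF26784080E4DB462 = 17467074849914336354.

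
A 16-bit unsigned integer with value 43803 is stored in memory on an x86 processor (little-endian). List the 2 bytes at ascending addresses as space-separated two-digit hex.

43803 in hexadecimal, padded to 16 bits, is 0xAB1B.
Split into bytes (most-significant first): AB 1B.
Little-endian: lowest address holds the least-significant byte.
So at ascending addresses the bytes are 1B AB.

1B AB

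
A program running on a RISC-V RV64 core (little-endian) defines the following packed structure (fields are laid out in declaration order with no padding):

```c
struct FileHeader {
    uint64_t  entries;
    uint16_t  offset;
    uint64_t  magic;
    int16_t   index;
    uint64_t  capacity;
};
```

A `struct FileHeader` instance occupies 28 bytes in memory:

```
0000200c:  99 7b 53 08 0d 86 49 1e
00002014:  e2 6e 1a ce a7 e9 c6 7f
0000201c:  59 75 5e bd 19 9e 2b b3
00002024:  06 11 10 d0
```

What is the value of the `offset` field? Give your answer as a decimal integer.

28386

`offset` follows `entries` (8 bytes), so it starts at byte offset 8 and occupies 2 bytes.
Bytes at offsets 8..9: E2 6E.
Little-endian stores the least-significant byte at the lowest address.
Reassemble most-significant byte first: 6E E2 → 0x6EE2.
0x6EE2 = 28386.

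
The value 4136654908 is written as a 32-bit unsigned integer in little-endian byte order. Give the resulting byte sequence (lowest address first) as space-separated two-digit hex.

4136654908 in hexadecimal, padded to 32 bits, is 0xF690583C.
Split into bytes (most-significant first): F6 90 58 3C.
Little-endian stores the least-significant byte at the lowest address.
So at ascending addresses the bytes are 3C 58 90 F6.

3C 58 90 F6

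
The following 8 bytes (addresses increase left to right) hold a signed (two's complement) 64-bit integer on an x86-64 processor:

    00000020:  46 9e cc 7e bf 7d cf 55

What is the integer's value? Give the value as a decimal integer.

Little-endian stores the least-significant byte at the lowest address.
Reassemble most-significant byte first: 55 CF 7D BF 7E CC 9E 46 → 0x55CF7DBF7ECC9E46.
0x55CF7DBF7ECC9E46 = 6183299074822544966.

6183299074822544966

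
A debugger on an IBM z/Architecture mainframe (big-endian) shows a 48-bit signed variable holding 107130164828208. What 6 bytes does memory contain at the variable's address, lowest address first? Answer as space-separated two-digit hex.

107130164828208 in hexadecimal, padded to 48 bits, is 0x616F2F6B5830.
Split into bytes (most-significant first): 61 6F 2F 6B 58 30.
In big-endian order the high byte comes first in memory.
So the memory order matches the most-significant-first order: 61 6F 2F 6B 58 30.

61 6F 2F 6B 58 30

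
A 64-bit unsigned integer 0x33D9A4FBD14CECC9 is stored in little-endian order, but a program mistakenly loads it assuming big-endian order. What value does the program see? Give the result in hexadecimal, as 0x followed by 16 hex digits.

0xC9EC4CD1FBA4D933

Stored little-endian, the bytes at ascending addresses are C9 EC 4C D1 FB A4 D9 33.
Read back as big-endian, the last byte is least significant, giving 0xC9EC4CD1FBA4D933.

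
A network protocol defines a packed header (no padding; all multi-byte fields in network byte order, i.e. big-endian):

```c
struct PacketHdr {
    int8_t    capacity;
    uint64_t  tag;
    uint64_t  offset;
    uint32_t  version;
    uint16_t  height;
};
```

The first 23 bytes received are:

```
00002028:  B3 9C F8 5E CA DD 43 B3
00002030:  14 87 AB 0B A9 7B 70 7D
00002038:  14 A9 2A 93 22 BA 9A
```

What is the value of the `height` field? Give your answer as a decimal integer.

47770

`height` follows `capacity` (1 B), `tag` (8 B), `offset` (8 B), `version` (4 B), so it starts at offset 1 + 8 + 8 + 4 = 21 and occupies 2 bytes.
Bytes at offsets 21..22: BA 9A.
Big-endian: lowest address holds the most-significant byte.
The bytes are already most-significant first: 0xBA9A.
0xBA9A = 47770.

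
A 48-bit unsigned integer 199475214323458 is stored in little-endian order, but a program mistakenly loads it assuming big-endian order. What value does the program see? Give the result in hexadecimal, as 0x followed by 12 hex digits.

0x028F4AF16BB5

199475214323458 in 48-bit hexadecimal is 0xB56BF14A8F02.
Stored little-endian, the bytes at ascending addresses are 02 8F 4A F1 6B B5.
Read back as big-endian, the last byte is least significant, giving 0x028F4AF16BB5.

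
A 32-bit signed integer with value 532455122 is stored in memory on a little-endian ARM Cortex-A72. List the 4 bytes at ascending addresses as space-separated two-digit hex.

532455122 in hexadecimal, padded to 32 bits, is 0x1FBC9ED2.
Split into bytes (most-significant first): 1F BC 9E D2.
Little-endian stores the least-significant byte at the lowest address.
So at ascending addresses the bytes are D2 9E BC 1F.

D2 9E BC 1F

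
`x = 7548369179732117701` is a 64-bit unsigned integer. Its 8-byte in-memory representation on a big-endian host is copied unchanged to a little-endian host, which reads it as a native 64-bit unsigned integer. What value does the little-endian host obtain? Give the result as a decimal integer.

7548369179732117701 in 64-bit hexadecimal is 0x68C131C6A77088C5.
Stored big-endian, the bytes at ascending addresses are 68 C1 31 C6 A7 70 88 C5.
Read back as little-endian, the first byte is least significant, giving 0xC58870A7C631C168.
0xC58870A7C631C168 = 14233750488191451496.

14233750488191451496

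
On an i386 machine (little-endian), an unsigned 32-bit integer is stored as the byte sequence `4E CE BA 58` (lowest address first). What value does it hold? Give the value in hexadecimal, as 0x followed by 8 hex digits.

0x58BACE4E

Little-endian: lowest address holds the least-significant byte.
Reassemble most-significant byte first: 58 BA CE 4E → 0x58BACE4E.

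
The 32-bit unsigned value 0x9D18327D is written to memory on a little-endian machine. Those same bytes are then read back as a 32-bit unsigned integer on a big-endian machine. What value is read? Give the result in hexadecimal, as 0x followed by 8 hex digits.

0x7D32189D

Stored little-endian, the bytes at ascending addresses are 7D 32 18 9D.
Read back as big-endian, the last byte is least significant, giving 0x7D32189D.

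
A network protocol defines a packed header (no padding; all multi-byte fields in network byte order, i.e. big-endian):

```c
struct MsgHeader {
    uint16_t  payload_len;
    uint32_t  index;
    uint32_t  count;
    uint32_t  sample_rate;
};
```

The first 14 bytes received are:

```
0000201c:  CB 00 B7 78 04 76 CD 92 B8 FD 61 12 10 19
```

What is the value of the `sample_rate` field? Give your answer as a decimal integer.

`sample_rate` follows `payload_len` (2 B), `index` (4 B), `count` (4 B), so it starts at offset 2 + 4 + 4 = 10 and occupies 4 bytes.
Bytes at offsets 10..13: 61 12 10 19.
In big-endian order the high byte comes first in memory.
The bytes are already most-significant first: 0x61121019.
0x61121019 = 1628573721.

1628573721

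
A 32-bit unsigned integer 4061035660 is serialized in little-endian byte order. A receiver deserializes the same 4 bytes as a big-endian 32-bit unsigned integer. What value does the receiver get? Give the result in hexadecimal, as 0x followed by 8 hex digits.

0x8C7C0EF2

4061035660 in 32-bit hexadecimal is 0xF20E7C8C.
Stored little-endian, the bytes at ascending addresses are 8C 7C 0E F2.
Read back as big-endian, the last byte is least significant, giving 0x8C7C0EF2.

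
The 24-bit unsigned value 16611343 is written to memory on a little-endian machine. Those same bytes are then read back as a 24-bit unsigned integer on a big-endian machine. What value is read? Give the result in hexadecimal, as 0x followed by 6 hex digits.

0x0F78FD

16611343 in 24-bit hexadecimal is 0xFD780F.
Stored little-endian, the bytes at ascending addresses are 0F 78 FD.
Read back as big-endian, the last byte is least significant, giving 0x0F78FD.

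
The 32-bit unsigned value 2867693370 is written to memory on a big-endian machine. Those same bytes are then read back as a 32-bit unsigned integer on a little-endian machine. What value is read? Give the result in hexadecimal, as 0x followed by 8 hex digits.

2867693370 in 32-bit hexadecimal is 0xAAED873A.
Stored big-endian, the bytes at ascending addresses are AA ED 87 3A.
Read back as little-endian, the first byte is least significant, giving 0x3A87EDAA.

0x3A87EDAA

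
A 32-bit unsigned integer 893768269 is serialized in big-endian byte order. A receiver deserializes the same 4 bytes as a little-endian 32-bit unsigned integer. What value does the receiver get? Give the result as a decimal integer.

1305625909

893768269 in 32-bit hexadecimal is 0x3545D24D.
Stored big-endian, the bytes at ascending addresses are 35 45 D2 4D.
Read back as little-endian, the first byte is least significant, giving 0x4DD24535.
0x4DD24535 = 1305625909.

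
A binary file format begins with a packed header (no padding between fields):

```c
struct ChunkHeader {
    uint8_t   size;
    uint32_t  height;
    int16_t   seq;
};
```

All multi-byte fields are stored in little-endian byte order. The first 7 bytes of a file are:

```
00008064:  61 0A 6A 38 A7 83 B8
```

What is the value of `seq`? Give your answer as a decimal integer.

`seq` follows `size` (1 B), `height` (4 B), so it starts at offset 1 + 4 = 5 and occupies 2 bytes.
Bytes at offsets 5..6: 83 B8.
Little-endian: lowest address holds the least-significant byte.
Reassemble most-significant byte first: B8 83 → 0xB883.
Top bit is set, so as a signed 16-bit value this is 0xB883 − 2^16 = -18301.

-18301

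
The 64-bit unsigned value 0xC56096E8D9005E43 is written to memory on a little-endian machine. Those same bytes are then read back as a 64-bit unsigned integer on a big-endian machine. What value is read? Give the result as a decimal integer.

4854318384262045893

Stored little-endian, the bytes at ascending addresses are 43 5E 00 D9 E8 96 60 C5.
Read back as big-endian, the last byte is least significant, giving 0x435E00D9E89660C5.
0x435E00D9E89660C5 = 4854318384262045893.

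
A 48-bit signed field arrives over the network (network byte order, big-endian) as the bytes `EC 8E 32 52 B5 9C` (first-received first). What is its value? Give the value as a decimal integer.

-21379502918244

Big-endian stores the most-significant byte at the lowest address.
The bytes are already most-significant first: 0xEC8E3252B59C.
Top bit is set, so as a signed 48-bit value this is 0xEC8E3252B59C − 2^48 = -21379502918244.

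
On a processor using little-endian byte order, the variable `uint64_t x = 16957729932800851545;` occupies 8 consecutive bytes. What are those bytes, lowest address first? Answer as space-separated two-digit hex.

16957729932800851545 in hexadecimal, padded to 64 bits, is 0xEB55F587299A7E59.
Split into bytes (most-significant first): EB 55 F5 87 29 9A 7E 59.
Little-endian: lowest address holds the least-significant byte.
So at ascending addresses the bytes are 59 7E 9A 29 87 F5 55 EB.

59 7E 9A 29 87 F5 55 EB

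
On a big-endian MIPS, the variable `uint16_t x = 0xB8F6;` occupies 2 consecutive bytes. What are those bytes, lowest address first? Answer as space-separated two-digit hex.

Split into bytes (most-significant first): B8 F6.
In big-endian order the high byte comes first in memory.
So the memory order matches the most-significant-first order: B8 F6.

B8 F6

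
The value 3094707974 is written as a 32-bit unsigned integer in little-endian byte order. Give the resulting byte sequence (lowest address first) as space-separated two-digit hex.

3094707974 in hexadecimal, padded to 32 bits, is 0xB8757F06.
Split into bytes (most-significant first): B8 75 7F 06.
Little-endian stores the least-significant byte at the lowest address.
So at ascending addresses the bytes are 06 7F 75 B8.

06 7F 75 B8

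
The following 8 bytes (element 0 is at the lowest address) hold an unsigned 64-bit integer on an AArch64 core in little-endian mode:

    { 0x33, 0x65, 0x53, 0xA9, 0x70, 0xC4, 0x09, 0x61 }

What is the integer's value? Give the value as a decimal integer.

Little-endian: lowest address holds the least-significant byte.
Reassemble most-significant byte first: 61 09 C4 70 A9 53 65 33 → 0x6109C470A9536533.
0x6109C470A9536533 = 6992335884625601843.

6992335884625601843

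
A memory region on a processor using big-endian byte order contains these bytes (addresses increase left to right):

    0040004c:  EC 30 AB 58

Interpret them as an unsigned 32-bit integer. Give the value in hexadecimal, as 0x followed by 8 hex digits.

In big-endian order the high byte comes first in memory.
The bytes are already most-significant first: 0xEC30AB58.

0xEC30AB58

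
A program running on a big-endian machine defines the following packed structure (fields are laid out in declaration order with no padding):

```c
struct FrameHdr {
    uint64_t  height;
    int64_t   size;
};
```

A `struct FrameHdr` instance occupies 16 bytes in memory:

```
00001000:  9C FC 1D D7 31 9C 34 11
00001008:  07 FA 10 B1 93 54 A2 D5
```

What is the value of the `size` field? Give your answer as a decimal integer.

`size` follows `height` (8 bytes), so it starts at byte offset 8 and occupies 8 bytes.
Bytes at offsets 8..15: 07 FA 10 B1 93 54 A2 D5.
In big-endian order the high byte comes first in memory.
The bytes are already most-significant first: 0x07FA10B19354A2D5.
0x07FA10B19354A2D5 = 574790257310212821.

574790257310212821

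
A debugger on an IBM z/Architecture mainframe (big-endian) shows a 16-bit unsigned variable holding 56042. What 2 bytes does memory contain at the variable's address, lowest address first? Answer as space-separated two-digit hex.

56042 in hexadecimal, padded to 16 bits, is 0xDAEA.
Split into bytes (most-significant first): DA EA.
Big-endian: lowest address holds the most-significant byte.
So the memory order matches the most-significant-first order: DA EA.

DA EA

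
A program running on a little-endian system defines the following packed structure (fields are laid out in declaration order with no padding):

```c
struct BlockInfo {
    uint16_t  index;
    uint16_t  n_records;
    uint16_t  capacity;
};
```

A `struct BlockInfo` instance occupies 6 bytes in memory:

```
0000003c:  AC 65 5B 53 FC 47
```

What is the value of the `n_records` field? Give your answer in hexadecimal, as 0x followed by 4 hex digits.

0x535B

`n_records` follows `index` (2 bytes), so it starts at byte offset 2 and occupies 2 bytes.
Bytes at offsets 2..3: 5B 53.
In little-endian order the low byte comes first in memory.
Reassemble most-significant byte first: 53 5B → 0x535B.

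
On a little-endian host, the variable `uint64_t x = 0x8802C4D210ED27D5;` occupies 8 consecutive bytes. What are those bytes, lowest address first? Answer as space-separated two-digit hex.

Split into bytes (most-significant first): 88 02 C4 D2 10 ED 27 D5.
In little-endian order the low byte comes first in memory.
So at ascending addresses the bytes are D5 27 ED 10 D2 C4 02 88.

D5 27 ED 10 D2 C4 02 88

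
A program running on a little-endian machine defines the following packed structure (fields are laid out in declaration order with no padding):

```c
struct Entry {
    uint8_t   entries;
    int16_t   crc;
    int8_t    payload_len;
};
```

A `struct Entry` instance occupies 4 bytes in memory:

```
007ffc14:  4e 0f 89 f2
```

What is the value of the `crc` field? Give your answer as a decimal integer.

`crc` follows `entries` (1 byte), so it starts at byte offset 1 and occupies 2 bytes.
Bytes at offsets 1..2: 0F 89.
Little-endian: lowest address holds the least-significant byte.
Reassemble most-significant byte first: 89 0F → 0x890F.
Top bit is set, so as a signed 16-bit value this is 0x890F − 2^16 = -30449.

-30449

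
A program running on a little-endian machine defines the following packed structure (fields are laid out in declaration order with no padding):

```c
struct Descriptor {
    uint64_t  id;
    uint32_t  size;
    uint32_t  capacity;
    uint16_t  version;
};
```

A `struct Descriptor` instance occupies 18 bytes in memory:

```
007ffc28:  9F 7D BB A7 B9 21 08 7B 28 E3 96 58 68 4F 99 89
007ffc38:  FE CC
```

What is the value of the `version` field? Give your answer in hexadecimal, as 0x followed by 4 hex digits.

`version` follows `id` (8 B), `size` (4 B), `capacity` (4 B), so it starts at offset 8 + 4 + 4 = 16 and occupies 2 bytes.
Bytes at offsets 16..17: FE CC.
Little-endian: lowest address holds the least-significant byte.
Reassemble most-significant byte first: CC FE → 0xCCFE.

0xCCFE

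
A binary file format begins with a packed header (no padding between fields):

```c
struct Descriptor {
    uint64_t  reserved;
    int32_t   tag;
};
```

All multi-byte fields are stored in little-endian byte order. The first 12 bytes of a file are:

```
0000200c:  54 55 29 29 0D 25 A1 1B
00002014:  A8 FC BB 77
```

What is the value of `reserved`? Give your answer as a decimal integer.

`reserved` is the first field, at byte offset 0, occupying 8 bytes.
Bytes at offsets 0..7: 54 55 29 29 0D 25 A1 1B.
Little-endian stores the least-significant byte at the lowest address.
Reassemble most-significant byte first: 1B A1 25 0D 29 29 55 54 → 0x1BA1250D29295554.
0x1BA1250D29295554 = 1990913248729847124.

1990913248729847124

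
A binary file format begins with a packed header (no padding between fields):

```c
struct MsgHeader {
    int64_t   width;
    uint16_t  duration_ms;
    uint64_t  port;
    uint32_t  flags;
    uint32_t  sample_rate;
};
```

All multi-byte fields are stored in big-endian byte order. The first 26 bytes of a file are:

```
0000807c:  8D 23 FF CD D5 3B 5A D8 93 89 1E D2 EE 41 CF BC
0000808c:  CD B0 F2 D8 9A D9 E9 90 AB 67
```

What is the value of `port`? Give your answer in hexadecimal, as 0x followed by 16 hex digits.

0x1ED2EE41CFBCCDB0

`port` follows `width` (8 B), `duration_ms` (2 B), so it starts at offset 8 + 2 = 10 and occupies 8 bytes.
Bytes at offsets 10..17: 1E D2 EE 41 CF BC CD B0.
Big-endian stores the most-significant byte at the lowest address.
The bytes are already most-significant first: 0x1ED2EE41CFBCCDB0.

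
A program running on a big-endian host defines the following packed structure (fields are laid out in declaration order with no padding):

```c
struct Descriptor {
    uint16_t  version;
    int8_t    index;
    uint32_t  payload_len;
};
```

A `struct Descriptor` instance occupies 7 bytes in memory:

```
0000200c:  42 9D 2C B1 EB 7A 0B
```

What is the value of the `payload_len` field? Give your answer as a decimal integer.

2984999435

`payload_len` follows `version` (2 B), `index` (1 B), so it starts at offset 2 + 1 = 3 and occupies 4 bytes.
Bytes at offsets 3..6: B1 EB 7A 0B.
Big-endian: lowest address holds the most-significant byte.
The bytes are already most-significant first: 0xB1EB7A0B.
0xB1EB7A0B = 2984999435.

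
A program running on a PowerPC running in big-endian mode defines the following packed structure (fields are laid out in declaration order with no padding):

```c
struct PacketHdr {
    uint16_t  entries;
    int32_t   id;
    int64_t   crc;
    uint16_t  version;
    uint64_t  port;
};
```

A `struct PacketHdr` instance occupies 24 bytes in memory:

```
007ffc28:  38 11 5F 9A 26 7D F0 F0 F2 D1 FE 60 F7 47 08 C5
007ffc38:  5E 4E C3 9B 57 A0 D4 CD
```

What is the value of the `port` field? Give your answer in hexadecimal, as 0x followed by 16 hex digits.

`port` follows `entries` (2 B), `id` (4 B), `crc` (8 B), `version` (2 B), so it starts at offset 2 + 4 + 8 + 2 = 16 and occupies 8 bytes.
Bytes at offsets 16..23: 5E 4E C3 9B 57 A0 D4 CD.
In big-endian order the high byte comes first in memory.
The bytes are already most-significant first: 0x5E4EC39B57A0D4CD.

0x5E4EC39B57A0D4CD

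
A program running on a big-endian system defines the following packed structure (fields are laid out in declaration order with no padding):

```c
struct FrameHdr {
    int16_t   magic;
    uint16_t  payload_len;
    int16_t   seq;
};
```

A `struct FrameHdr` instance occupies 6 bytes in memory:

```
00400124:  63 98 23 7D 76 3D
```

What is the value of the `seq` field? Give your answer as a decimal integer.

`seq` follows `magic` (2 B), `payload_len` (2 B), so it starts at offset 2 + 2 = 4 and occupies 2 bytes.
Bytes at offsets 4..5: 76 3D.
Big-endian: lowest address holds the most-significant byte.
The bytes are already most-significant first: 0x763D.
0x763D = 30269.

30269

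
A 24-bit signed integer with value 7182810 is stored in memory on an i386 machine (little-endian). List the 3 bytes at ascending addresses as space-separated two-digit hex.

7182810 in hexadecimal, padded to 24 bits, is 0x6D99DA.
Split into bytes (most-significant first): 6D 99 DA.
Little-endian stores the least-significant byte at the lowest address.
So at ascending addresses the bytes are DA 99 6D.

DA 99 6D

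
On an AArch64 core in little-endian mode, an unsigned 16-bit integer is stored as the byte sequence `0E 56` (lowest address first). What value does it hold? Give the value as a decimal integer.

Little-endian: lowest address holds the least-significant byte.
Reassemble most-significant byte first: 56 0E → 0x560E.
0x560E = 22030.

22030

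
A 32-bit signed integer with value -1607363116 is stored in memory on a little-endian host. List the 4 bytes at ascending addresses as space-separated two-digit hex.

Two's complement of -1607363116 in 32 bits: 1607363116 = 0x5FCE6A2C; invert → 0xA03195D3; add 1 → 0xA03195D4.
Split into bytes (most-significant first): A0 31 95 D4.
Little-endian: lowest address holds the least-significant byte.
So at ascending addresses the bytes are D4 95 31 A0.

D4 95 31 A0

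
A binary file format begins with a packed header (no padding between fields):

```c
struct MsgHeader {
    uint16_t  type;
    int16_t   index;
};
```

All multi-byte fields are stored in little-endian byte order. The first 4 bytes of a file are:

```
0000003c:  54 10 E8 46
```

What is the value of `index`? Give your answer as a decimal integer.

18152

`index` follows `type` (2 bytes), so it starts at byte offset 2 and occupies 2 bytes.
Bytes at offsets 2..3: E8 46.
Little-endian stores the least-significant byte at the lowest address.
Reassemble most-significant byte first: 46 E8 → 0x46E8.
0x46E8 = 18152.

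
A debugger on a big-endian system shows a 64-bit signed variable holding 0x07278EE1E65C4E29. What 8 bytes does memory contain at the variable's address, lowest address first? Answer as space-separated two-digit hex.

07 27 8E E1 E6 5C 4E 29

Split into bytes (most-significant first): 07 27 8E E1 E6 5C 4E 29.
Big-endian stores the most-significant byte at the lowest address.
So the memory order matches the most-significant-first order: 07 27 8E E1 E6 5C 4E 29.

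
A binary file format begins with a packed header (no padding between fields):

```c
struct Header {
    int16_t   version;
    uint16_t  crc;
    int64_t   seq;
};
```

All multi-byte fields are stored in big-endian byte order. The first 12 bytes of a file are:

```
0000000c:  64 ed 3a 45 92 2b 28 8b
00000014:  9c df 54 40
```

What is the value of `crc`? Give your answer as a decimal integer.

14917

`crc` follows `version` (2 bytes), so it starts at byte offset 2 and occupies 2 bytes.
Bytes at offsets 2..3: 3A 45.
Big-endian stores the most-significant byte at the lowest address.
The bytes are already most-significant first: 0x3A45.
0x3A45 = 14917.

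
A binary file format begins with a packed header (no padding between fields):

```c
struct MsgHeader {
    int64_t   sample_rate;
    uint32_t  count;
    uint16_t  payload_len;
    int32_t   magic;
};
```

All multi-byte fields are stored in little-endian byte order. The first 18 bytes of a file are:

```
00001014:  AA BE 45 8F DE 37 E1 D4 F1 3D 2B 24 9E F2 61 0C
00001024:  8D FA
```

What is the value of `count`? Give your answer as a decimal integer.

`count` follows `sample_rate` (8 bytes), so it starts at byte offset 8 and occupies 4 bytes.
Bytes at offsets 8..11: F1 3D 2B 24.
In little-endian order the low byte comes first in memory.
Reassemble most-significant byte first: 24 2B 3D F1 → 0x242B3DF1.
0x242B3DF1 = 606813681.

606813681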